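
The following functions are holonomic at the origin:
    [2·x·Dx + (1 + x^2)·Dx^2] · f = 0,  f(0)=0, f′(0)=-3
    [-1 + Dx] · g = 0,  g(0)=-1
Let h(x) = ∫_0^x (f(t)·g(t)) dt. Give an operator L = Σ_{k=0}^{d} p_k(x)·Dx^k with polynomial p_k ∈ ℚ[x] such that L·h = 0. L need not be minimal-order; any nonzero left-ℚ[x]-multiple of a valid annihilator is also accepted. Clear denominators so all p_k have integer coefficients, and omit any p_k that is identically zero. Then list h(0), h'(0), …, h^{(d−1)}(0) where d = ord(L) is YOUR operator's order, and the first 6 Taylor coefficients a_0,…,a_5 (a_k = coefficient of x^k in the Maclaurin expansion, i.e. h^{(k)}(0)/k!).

f: a_k = 0, -3, 0, 1, 0, -3/5, …
g: a_k = -1, -1, -1/2, -1/6, -1/24, -1/120, …
f·g: L₀ = L_f ⊗_s L_g, ord ≤ 2·1.
Integrate: L := L₀·Dx.
L = (1 - 2·x + x^2)·Dx + (-2 + 2·x - 2·x^2)·Dx^2 + (1 + x^2)·Dx^3  (order 3).
h: a_k = 0, 0, 3/2, 1, 1/8, -1/10, …
ICs: h(0) = 0, h′(0) = 0, h′′(0) = 3.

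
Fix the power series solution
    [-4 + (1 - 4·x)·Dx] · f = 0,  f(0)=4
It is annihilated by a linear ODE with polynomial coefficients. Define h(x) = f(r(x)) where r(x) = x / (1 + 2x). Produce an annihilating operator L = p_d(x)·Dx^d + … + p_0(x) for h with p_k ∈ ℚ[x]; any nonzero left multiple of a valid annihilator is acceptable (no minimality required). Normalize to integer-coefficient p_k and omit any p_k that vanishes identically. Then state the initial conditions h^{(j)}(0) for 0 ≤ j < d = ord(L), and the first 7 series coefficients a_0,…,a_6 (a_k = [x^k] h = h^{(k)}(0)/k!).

f: a_k = 4, 16, 64, 256, 1024, 4096, 16384, …
L₀ from L_f via x↦r, Dx↦r'^{-1}Dx.
L = 4 + (-1 + 4·x^2)·Dx  (order 1).
h: a_k = 4, 16, 32, 64, 128, 256, 512, …
ICs: h(0) = 4.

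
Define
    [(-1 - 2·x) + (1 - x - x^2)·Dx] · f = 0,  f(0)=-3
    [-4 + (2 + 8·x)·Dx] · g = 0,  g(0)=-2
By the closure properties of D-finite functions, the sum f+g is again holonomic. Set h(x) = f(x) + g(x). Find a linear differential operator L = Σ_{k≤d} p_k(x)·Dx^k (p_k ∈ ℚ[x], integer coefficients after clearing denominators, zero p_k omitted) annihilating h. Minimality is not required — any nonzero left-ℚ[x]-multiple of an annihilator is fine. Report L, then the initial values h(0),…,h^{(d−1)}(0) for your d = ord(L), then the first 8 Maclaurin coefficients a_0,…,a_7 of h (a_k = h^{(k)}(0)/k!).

f: a_k = -3, -3, -6, -9, -15, -24, -39, -63, …
g: a_k = -2, -4, 4, -8, 20, -56, 168, -528, …
f+g: L₀ = lclm(L_f,L_g), ord ≤ 1+1.
L = (-12 - 48·x - 48·x^2 - 40·x^3) + (8 + 30·x + 114·x^2 + 152·x^3 + 100·x^4)·Dx + (1 - 5·x - 39·x^2 + 6·x^3 + 82·x^4 + 40·x^5)·Dx^2  (order 2).
h: a_k = -5, -7, -2, -17, 5, -80, 129, -591, …
ICs: h(0) = -5, h′(0) = -7.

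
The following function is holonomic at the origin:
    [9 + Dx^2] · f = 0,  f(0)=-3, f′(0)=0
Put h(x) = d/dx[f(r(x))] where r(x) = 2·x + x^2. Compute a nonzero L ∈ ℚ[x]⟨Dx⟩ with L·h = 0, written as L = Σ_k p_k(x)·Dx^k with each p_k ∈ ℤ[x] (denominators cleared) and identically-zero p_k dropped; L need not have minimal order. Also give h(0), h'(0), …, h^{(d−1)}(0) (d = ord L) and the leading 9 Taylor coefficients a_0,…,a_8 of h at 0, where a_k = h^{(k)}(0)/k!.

f: a_k = -3, 0, 27/2, 0, -81/8, 0, 243/80, 0, -2187/4480, …
f∘r: x↦r, Dx↦Dx/r' in L_f ⇒ L₀.
Differentiate: ansatz ord ≤ ord L₀ ⇒ L.
L = (39 + 144·x + 216·x^2 + 144·x^3 + 36·x^4) + (-3 - 3·x)·Dx + (1 + 2·x + x^2)·Dx^2  (order 2).
h: a_k = 0, 108, 162, -594, -1620, -1458/5, 17577/5, 166293/35, -4374/35, …
ICs: h(0) = 0, h′(0) = 108.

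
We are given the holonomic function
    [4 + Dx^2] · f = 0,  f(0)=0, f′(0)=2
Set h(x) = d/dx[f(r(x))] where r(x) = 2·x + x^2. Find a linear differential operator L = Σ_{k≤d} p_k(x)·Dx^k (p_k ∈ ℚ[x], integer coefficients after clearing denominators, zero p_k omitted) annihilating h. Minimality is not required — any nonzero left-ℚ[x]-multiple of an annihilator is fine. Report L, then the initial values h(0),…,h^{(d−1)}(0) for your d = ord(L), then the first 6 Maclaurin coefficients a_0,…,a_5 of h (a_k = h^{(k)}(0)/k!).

L = (19 + 64·x + 96·x^2 + 64·x^3 + 16·x^4) + (-3 - 3·x)·Dx + (1 + 2·x + x^2)·Dx^2  (order 2).
h: a_k = 4, 4, -32, -64, 8/3, 120, …
ICs: h(0) = 4, h′(0) = 4.

f: a_k = 0, 2, 0, -4/3, 0, 4/15, …
Change of var in L_f (x↦r) gives L₀.
Differentiate: ansatz ord ≤ ord L₀ ⇒ L.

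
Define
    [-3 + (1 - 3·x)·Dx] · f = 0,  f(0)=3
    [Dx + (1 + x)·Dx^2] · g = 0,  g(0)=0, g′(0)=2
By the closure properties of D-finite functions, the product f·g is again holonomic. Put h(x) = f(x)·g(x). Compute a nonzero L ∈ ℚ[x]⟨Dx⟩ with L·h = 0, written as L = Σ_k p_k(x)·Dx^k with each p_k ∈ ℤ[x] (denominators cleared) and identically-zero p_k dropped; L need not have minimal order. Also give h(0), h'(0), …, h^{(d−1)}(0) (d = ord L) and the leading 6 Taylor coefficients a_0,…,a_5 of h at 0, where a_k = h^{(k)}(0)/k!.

f: a_k = 3, 9, 27, 81, 243, 729, …
g: a_k = 0, 2, -1, 2/3, -1/2, 2/5, …
L₀ := L_f ⊗_s L_g (sym. prod.), ord ≤ 2.
L = 3 + (5 + 9·x)·Dx + (-1 + 2·x + 3·x^2)·Dx^2  (order 2).
h: a_k = 0, 6, 15, 47, 279/2, 4197/10, …
ICs: h(0) = 0, h′(0) = 6.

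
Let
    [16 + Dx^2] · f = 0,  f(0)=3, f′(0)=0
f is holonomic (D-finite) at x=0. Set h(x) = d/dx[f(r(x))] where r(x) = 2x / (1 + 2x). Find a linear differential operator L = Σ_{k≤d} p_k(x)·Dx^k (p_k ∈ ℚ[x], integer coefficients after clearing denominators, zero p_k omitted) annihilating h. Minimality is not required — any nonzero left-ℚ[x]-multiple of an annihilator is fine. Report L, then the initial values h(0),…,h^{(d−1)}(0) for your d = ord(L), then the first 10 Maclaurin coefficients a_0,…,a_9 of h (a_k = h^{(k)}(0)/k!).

L = (88 + 96·x + 96·x^2) + (12 + 72·x + 144·x^2 + 96·x^3)·Dx + (1 + 8·x + 24·x^2 + 32·x^3 + 16·x^4)·Dx^2  (order 2).
h: a_k = 0, -192, 1152, -2560, -5120, 351232/5, -1763328/5, 25739264/21, -110198784/35, 4802363392/945, …
ICs: h(0) = 0, h′(0) = -192.

f: a_k = 3, 0, -24, 0, 32, 0, -256/15, 0, 512/105, 0, …
Change of var in L_f (x↦r) gives L₀.
h₀' ⇒ L via d/dx closure of L₀.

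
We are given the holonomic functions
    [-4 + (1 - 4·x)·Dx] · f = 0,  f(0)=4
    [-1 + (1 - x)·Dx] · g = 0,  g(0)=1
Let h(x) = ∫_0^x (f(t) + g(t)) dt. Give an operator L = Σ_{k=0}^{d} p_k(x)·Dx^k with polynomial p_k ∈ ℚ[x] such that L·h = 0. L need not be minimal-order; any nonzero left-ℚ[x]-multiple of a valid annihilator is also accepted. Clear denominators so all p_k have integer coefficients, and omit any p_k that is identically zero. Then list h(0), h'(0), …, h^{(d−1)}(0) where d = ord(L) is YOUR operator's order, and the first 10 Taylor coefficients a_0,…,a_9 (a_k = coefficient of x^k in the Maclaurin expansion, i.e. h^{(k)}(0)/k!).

L = -8·Dx + (10 - 16·x)·Dx^2 + (-1 + 5·x - 4·x^2)·Dx^3  (order 3).
h: a_k = 0, 5, 17/2, 65/3, 257/4, 205, 4097/6, 16385/7, 65537/8, 262145/9, …
ICs: h(0) = 0, h′(0) = 5, h′′(0) = 17.

f: a_k = 4, 16, 64, 256, 1024, 4096, 16384, 65536, 262144, 1048576, …
g: a_k = 1, 1, 1, 1, 1, 1, 1, 1, 1, 1, …
Weyl lclm of L_f,L_g ⇒ L₀ (ord ≤ 2).
h=∫₀ˣh₀: take L = L₀·Dx.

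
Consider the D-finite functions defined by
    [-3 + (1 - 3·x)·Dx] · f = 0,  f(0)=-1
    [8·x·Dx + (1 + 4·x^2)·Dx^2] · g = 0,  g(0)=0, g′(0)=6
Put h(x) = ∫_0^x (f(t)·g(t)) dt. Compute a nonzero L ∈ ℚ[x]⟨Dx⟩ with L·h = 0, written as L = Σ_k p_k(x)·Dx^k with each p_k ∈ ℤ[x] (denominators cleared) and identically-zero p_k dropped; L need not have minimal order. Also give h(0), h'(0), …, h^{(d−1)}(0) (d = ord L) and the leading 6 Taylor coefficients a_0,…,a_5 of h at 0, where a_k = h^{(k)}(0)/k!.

f: a_k = -1, -3, -9, -27, -81, -243, …
g: a_k = 0, 6, 0, -8, 0, 96/5, …
Sym-product of L_f,L_g gives L₀ (≤ ord 2).
Integrate: L := L₀·Dx.
L = 24·x·Dx + (6 - 8·x + 48·x^2)·Dx^2 + (-1 + 3·x - 4·x^2 + 12·x^3)·Dx^3  (order 3).
h: a_k = 0, 0, -3, -6, -23/2, -138/5, …
ICs: h(0) = 0, h′(0) = 0, h′′(0) = -6.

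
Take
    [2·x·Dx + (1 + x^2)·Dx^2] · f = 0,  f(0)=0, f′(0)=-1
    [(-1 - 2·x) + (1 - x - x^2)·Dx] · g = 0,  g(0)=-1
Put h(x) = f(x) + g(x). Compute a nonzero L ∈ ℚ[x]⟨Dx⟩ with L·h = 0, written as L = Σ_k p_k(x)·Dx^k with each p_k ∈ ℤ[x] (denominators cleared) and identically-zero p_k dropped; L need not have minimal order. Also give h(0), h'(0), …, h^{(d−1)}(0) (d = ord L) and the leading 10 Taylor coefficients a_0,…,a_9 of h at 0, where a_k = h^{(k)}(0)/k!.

L = (4 - 16·x - 64·x^2 - 72·x^3 - 66·x^4 - 6·x^6)·Dx + (-10 - 24·x - 28·x^2 - 60·x^3 - 65·x^4 - 50·x^5 - 3·x^6 - 6·x^7)·Dx^2 + (2 + 2·x + 2·x^2 - 8·x^3 - 5·x^4 - 11·x^5 - 6·x^6 - x^7 - x^8)·Dx^3  (order 3).
h: a_k = -1, -2, -2, -8/3, -5, -41/5, -13, -146/7, -34, -496/9, …
ICs: h(0) = -1, h′(0) = -2, h′′(0) = -4.

f: a_k = 0, -1, 0, 1/3, 0, -1/5, 0, 1/7, 0, -1/9, …
g: a_k = -1, -1, -2, -3, -5, -8, -13, -21, -34, -55, …
h₀=f+g: left-lcm gives L₀, ord ≤ 3.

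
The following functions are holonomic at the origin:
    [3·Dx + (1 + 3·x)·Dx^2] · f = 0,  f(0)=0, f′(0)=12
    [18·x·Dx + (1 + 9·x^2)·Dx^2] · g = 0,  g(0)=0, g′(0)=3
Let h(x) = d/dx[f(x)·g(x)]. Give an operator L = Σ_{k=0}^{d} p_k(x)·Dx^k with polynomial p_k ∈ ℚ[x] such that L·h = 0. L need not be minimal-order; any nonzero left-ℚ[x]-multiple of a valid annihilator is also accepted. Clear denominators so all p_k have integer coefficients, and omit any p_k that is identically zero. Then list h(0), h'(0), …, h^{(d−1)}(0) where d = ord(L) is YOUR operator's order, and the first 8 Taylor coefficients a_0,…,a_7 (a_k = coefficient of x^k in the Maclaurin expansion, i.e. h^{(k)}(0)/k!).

L = (648 + 3564·x + 19440·x^2 + 113724·x^3 + 262440·x^4 + 341172·x^5 + 236196·x^7) + (162 + 3348·x + 24948·x^2 + 117612·x^3 + 396576·x^4 + 813564·x^5 + 918540·x^6 + 236196·x^7 + 826686·x^8)·Dx + (36 + 576·x + 5184·x^2 + 25272·x^3 + 87480·x^4 + 227448·x^5 + 419904·x^6 + 472392·x^7 + 236196·x^8 + 472392·x^9)·Dx^2 + (5 + 54·x + 333·x^2 + 1512·x^3 + 5346·x^4 + 14580·x^5 + 30618·x^6 + 52488·x^7 + 59049·x^8 + 39366·x^9 + 59049·x^10)·Dx^3  (order 3).
h: a_k = 0, 72, -162, 0, -405, 25272/5, -56133/5, 0, …
ICs: h(0) = 0, h′(0) = 72, h′′(0) = -324.

f: a_k = 0, 12, -18, 36, -81, 972/5, -486, 8748/7, …
g: a_k = 0, 3, 0, -9, 0, 243/5, 0, -2187/7, …
Product ⇒ symmetric product L₀, ord ≤ 4.
h₀' ⇒ L via d/dx closure of L₀.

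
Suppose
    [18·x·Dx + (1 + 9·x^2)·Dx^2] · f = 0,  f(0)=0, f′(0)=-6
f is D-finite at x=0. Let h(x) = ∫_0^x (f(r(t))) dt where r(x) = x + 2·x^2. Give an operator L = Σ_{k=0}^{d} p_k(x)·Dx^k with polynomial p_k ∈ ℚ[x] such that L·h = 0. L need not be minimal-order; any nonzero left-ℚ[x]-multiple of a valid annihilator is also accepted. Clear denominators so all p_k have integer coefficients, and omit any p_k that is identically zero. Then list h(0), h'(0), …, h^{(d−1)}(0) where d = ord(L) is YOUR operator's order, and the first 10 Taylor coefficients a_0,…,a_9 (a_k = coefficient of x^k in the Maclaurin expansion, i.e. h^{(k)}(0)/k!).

f: a_k = 0, -6, 0, 18, 0, -486/5, 0, 4374/7, 0, -4374, …
L₀ from L_f via x↦r, Dx↦r'^{-1}Dx.
h=∫₀ˣh₀: take L = L₀·Dx.
L = (-4 + 18·x + 144·x^2 + 432·x^3 + 432·x^4)·Dx^2 + (1 + 4·x + 9·x^2 + 72·x^3 + 180·x^4 + 144·x^5)·Dx^3  (order 3).
h: a_k = 0, 0, -3, -4, 9/2, 108/5, 99/5, -828/7, -11421/28, 108, …
ICs: h(0) = 0, h′(0) = 0, h′′(0) = -6.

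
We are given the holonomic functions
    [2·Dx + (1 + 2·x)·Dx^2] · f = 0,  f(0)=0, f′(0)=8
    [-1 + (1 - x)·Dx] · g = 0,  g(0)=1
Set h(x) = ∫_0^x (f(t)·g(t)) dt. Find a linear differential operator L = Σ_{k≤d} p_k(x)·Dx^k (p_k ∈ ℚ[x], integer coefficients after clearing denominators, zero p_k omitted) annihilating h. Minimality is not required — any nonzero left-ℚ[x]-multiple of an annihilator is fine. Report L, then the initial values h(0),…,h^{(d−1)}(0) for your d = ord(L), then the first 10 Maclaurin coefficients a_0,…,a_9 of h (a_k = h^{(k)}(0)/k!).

L = 2·Dx + 6·x·Dx^2 + (-1 - x + 2·x^2)·Dx^3  (order 3).
h: a_k = 0, 0, 4, 0, 8/3, -16/15, 152/45, -16/5, 222/35, -2704/315, …
ICs: h(0) = 0, h′(0) = 0, h′′(0) = 8.

f: a_k = 0, 8, -8, 32/3, -16, 128/5, -128/3, 512/7, -128, 2048/9, …
g: a_k = 1, 1, 1, 1, 1, 1, 1, 1, 1, 1, …
h₀=f·g: eliminate ⇒ L₀, order ≤ 2·1.
∫: right-multiply L₀ by Dx.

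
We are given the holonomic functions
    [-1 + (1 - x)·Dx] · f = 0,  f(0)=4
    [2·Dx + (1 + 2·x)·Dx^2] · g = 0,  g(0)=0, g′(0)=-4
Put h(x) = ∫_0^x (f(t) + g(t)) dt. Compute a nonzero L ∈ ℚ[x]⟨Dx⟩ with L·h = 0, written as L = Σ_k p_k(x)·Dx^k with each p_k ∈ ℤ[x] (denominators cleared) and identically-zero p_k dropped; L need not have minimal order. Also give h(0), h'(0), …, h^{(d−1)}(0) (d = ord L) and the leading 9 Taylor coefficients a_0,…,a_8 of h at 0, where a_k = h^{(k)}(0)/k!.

L = (14 + 4·x)·Dx^2 + (-1 + 20·x + 8·x^2)·Dx^3 + (-2 - 3·x + 3·x^2 + 2·x^3)·Dx^4  (order 4).
h: a_k = 0, 4, 0, 8/3, -1/3, 12/5, -22/15, 76/21, -57/14, …
ICs: h(0) = 0, h′(0) = 4, h′′(0) = 0, h′′′(0) = 16.

f: a_k = 4, 4, 4, 4, 4, 4, 4, 4, 4, …
g: a_k = 0, -4, 4, -16/3, 8, -64/5, 64/3, -256/7, 64, …
Weyl lclm of L_f,L_g ⇒ L₀ (ord ≤ 3).
h=∫h₀ ⇒ L = L₀·Dx.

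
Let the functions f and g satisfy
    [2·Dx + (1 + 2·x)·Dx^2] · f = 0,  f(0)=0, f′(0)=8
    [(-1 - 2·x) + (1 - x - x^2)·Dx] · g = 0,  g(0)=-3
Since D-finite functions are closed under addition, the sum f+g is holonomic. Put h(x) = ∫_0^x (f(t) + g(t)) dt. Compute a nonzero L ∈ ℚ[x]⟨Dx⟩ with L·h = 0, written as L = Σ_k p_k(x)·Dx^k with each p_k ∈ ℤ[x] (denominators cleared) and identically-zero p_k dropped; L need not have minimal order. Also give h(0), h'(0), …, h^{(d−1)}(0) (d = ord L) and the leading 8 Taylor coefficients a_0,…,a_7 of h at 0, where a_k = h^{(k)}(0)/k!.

f: a_k = 0, 8, -8, 32/3, -16, 128/5, -128/3, 512/7, …
g: a_k = -3, -3, -6, -9, -15, -24, -39, -63, …
Sum ⇒ L₀ = lclm(L_f,L_g) in ℚ(x)⟨Dx⟩.
Integrate: L := L₀·Dx.
L = (-34 - 92·x - 116·x^2 - 48·x^3 - 24·x^4)·Dx^2 + (-5 - 60·x - 170·x^2 - 180·x^3 - 100·x^4 - 40·x^5)·Dx^3 + (3 + 11·x + 5·x^2 - 20·x^3 - 30·x^4 - 24·x^5 - 8·x^6)·Dx^4  (order 4).
h: a_k = 0, -3, 5/2, -14/3, 5/12, -31/5, 4/15, -35/3, …
ICs: h(0) = 0, h′(0) = -3, h′′(0) = 5, h′′′(0) = -28.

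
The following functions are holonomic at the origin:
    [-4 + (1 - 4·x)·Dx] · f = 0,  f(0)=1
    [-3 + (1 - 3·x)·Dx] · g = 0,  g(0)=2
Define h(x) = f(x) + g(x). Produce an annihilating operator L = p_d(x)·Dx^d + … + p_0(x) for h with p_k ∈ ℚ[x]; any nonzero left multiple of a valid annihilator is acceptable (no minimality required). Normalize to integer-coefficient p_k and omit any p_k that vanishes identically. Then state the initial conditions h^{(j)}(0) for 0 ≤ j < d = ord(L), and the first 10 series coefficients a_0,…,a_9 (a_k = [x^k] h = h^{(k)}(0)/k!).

f: a_k = 1, 4, 16, 64, 256, 1024, 4096, 16384, 65536, 262144, …
g: a_k = 2, 6, 18, 54, 162, 486, 1458, 4374, 13122, 39366, …
f+g: L₀ = lclm(L_f,L_g), ord ≤ 1+1.
L = -24 + (14 - 48·x)·Dx + (-1 + 7·x - 12·x^2)·Dx^2  (order 2).
h: a_k = 3, 10, 34, 118, 418, 1510, 5554, 20758, 78658, 301510, …
ICs: h(0) = 3, h′(0) = 10.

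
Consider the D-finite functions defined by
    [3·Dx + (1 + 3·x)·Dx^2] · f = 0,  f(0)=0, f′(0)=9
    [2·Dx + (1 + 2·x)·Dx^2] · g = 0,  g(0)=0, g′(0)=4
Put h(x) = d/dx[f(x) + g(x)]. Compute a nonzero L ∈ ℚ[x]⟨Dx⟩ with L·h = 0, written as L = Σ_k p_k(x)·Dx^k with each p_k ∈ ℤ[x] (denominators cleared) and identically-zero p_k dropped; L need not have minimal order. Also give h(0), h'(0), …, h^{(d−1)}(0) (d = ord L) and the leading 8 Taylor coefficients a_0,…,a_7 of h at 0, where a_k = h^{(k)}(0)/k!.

f: a_k = 0, 9, -27/2, 27, -243/4, 729/5, -729/2, 6561/7, …
g: a_k = 0, 4, -4, 16/3, -8, 64/5, -64/3, 256/7, …
Sum ⇒ L₀ = lclm(L_f,L_g) in ℚ(x)⟨Dx⟩.
h=h₀': d/dx-closure on L₀ ⇒ L.
L = 12 + (10 + 24·x)·Dx + (1 + 5·x + 6·x^2)·Dx^2  (order 2).
h: a_k = 13, -35, 97, -275, 793, -2315, 6817, -20195, …
ICs: h(0) = 13, h′(0) = -35.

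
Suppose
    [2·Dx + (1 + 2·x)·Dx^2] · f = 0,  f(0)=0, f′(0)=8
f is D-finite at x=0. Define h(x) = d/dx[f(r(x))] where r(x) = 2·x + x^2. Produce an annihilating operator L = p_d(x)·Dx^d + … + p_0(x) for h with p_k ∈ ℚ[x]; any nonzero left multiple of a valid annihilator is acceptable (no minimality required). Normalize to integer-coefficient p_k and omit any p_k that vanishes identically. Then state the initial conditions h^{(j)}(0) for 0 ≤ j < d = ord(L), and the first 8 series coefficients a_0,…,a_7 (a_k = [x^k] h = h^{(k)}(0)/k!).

L = (3 + 4·x + 2·x^2) + (1 + 5·x + 6·x^2 + 2·x^3)·Dx  (order 1).
h: a_k = 16, -48, 160, -544, 1856, -6336, 21632, -73856, …
ICs: h(0) = 16.

f: a_k = 0, 8, -8, 32/3, -16, 128/5, -128/3, 512/7, …
Change of var in L_f (x↦r) gives L₀.
h=h₀': d/dx-closure on L₀ ⇒ L.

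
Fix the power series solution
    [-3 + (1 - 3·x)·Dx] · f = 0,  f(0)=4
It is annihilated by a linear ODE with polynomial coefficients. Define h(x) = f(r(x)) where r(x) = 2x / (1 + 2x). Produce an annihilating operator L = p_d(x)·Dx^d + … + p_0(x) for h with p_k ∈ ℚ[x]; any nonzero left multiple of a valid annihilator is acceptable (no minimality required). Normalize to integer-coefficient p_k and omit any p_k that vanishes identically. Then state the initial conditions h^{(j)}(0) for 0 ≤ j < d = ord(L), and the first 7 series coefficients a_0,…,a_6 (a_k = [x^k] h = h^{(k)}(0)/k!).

L = 6 + (-1 + 2·x + 8·x^2)·Dx  (order 1).
h: a_k = 4, 24, 96, 384, 1536, 6144, 24576, …
ICs: h(0) = 4.

f: a_k = 4, 12, 36, 108, 324, 972, 2916, …
f∘r: x↦r, Dx↦Dx/r' in L_f ⇒ L₀.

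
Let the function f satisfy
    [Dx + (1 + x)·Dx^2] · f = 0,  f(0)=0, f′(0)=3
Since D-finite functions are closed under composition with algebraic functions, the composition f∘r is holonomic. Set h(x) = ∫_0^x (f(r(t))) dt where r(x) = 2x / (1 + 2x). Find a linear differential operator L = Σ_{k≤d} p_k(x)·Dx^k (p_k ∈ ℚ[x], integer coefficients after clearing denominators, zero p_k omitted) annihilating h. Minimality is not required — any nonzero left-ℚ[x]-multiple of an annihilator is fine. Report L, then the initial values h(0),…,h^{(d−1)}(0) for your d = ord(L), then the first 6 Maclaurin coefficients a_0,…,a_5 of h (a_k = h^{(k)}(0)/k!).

f: a_k = 0, 3, -3/2, 1, -3/4, 3/5, …
L₀ from L_f via x↦r, Dx↦r'^{-1}Dx.
h=∫₀ˣh₀: take L = L₀·Dx.
L = (6 + 16·x)·Dx^2 + (1 + 6·x + 8·x^2)·Dx^3  (order 3).
h: a_k = 0, 0, 3, -6, 14, -36, …
ICs: h(0) = 0, h′(0) = 0, h′′(0) = 6.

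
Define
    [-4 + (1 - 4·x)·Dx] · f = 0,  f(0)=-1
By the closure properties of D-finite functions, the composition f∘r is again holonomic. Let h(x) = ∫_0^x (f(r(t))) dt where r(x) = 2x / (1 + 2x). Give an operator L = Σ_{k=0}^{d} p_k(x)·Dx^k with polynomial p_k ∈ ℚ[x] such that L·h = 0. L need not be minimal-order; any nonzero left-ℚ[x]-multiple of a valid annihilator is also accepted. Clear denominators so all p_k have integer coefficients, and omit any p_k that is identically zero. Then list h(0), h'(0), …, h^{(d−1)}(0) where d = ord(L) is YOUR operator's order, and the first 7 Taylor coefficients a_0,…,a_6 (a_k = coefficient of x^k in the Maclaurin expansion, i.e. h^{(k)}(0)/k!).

f: a_k = -1, -4, -16, -64, -256, -1024, -4096, …
h₀=f(r): pull back L_f along r ⇒ L₀.
Integrate: L := L₀·Dx.
L = 8·Dx + (-1 + 4·x + 12·x^2)·Dx^2  (order 2).
h: a_k = 0, -1, -4, -16, -72, -1728/5, -1728, …
ICs: h(0) = 0, h′(0) = -1.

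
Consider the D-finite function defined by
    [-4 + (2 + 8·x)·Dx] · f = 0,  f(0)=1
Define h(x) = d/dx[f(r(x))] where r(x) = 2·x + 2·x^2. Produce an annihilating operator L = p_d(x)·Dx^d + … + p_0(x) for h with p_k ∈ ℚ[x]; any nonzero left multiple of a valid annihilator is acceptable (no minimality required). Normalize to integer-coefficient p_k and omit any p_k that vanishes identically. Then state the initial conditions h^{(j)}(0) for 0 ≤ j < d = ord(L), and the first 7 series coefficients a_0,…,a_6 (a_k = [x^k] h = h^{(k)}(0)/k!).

L = -2 + (-1 - 10·x - 24·x^2 - 16·x^3)·Dx  (order 1).
h: a_k = 4, -8, 48, -288, 1760, -10944, 68992, …
ICs: h(0) = 4.

f: a_k = 1, 2, -2, 4, -10, 28, -84, …
L₀ from L_f via x↦r, Dx↦r'^{-1}Dx.
h₀' ⇒ L via d/dx closure of L₀.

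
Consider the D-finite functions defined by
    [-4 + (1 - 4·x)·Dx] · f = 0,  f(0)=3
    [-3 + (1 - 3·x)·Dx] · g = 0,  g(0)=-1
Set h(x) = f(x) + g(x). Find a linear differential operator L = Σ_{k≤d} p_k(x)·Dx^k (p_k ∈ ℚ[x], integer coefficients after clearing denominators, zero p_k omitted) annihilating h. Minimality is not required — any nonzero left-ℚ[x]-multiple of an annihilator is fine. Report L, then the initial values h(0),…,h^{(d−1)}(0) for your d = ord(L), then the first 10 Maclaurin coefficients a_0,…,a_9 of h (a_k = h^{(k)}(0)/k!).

L = -24 + (14 - 48·x)·Dx + (-1 + 7·x - 12·x^2)·Dx^2  (order 2).
h: a_k = 2, 9, 39, 165, 687, 2829, 11559, 46965, 190047, 766749, …
ICs: h(0) = 2, h′(0) = 9.

f: a_k = 3, 12, 48, 192, 768, 3072, 12288, 49152, 196608, 786432, …
g: a_k = -1, -3, -9, -27, -81, -243, -729, -2187, -6561, -19683, …
Weyl lclm of L_f,L_g ⇒ L₀ (ord ≤ 2).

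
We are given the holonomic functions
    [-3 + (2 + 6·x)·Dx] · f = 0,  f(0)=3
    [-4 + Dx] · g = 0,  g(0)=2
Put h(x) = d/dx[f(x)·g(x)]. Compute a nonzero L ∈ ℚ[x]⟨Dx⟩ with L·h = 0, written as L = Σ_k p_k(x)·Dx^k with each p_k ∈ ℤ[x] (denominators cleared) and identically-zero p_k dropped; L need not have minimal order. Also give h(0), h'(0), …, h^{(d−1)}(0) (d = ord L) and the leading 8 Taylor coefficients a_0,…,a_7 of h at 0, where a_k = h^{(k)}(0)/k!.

f: a_k = 3, 9/2, -27/8, 81/16, -1215/128, 5103/256, -45927/1024, 216513/2048, …
g: a_k = 2, 8, 16, 64/3, 64/3, 256/15, 512/45, 2048/315, …
h₀=f·g: eliminate ⇒ L₀, order ≤ 1·1.
h=h₀': d/dx-closure on L₀ ⇒ L.
L = (103 + 528·x + 576·x^2) + (-22 - 114·x - 144·x^2)·Dx  (order 1).
h: a_k = 33, 309/2, 2859/8, 8161/16, 76883/128, 497863/1280, 9695729/15360, -133285631/215040, …
ICs: h(0) = 33.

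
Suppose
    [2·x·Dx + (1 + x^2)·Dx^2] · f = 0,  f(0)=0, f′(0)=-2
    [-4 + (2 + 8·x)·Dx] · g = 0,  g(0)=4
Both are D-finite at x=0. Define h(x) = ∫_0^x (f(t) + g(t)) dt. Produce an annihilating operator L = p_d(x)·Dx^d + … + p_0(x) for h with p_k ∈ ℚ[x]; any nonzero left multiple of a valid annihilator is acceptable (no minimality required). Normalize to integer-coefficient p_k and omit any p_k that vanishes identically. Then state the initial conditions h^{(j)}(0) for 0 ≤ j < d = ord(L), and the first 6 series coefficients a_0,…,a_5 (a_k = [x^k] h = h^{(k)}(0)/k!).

f: a_k = 0, -2, 0, 2/3, 0, -2/5, …
g: a_k = 4, 8, -8, 16, -40, 112, …
L₀ := lclm(L_f,L_g); ord L₀ ≤ 2+1.
Integrate: L := L₀·Dx.
L = (-4 - 40·x + 12·x^2 + 24·x^3)·Dx^2 + (-14 - 16·x - 50·x^2 + 48·x^3 + 84·x^4)·Dx^3 + (-2 - 6·x + 12·x^2 + 18·x^3 + 14·x^4 + 24·x^5)·Dx^4  (order 4).
h: a_k = 0, 4, 3, -8/3, 25/6, -8, …
ICs: h(0) = 0, h′(0) = 4, h′′(0) = 6, h′′′(0) = -16.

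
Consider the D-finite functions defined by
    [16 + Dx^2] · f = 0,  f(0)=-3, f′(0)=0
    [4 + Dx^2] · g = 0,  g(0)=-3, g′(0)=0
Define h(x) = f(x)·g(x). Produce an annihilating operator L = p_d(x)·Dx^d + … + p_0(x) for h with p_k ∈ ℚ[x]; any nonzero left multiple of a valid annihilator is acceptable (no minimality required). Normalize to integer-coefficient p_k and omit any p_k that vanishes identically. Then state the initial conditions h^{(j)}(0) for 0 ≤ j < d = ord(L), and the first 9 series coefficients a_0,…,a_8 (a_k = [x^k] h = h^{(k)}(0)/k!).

f: a_k = -3, 0, 24, 0, -32, 0, 256/15, 0, -512/105, …
g: a_k = -3, 0, 6, 0, -2, 0, 4/15, 0, -2/105, …
Sym-product of L_f,L_g gives L₀ (≤ ord 4).
L = 144 + 40·Dx^2 + Dx^4  (order 4).
h: a_k = 9, 0, -90, 0, 246, 0, -292, 0, 6562/35, …
ICs: h(0) = 9, h′(0) = 0, h′′(0) = -180, h′′′(0) = 0.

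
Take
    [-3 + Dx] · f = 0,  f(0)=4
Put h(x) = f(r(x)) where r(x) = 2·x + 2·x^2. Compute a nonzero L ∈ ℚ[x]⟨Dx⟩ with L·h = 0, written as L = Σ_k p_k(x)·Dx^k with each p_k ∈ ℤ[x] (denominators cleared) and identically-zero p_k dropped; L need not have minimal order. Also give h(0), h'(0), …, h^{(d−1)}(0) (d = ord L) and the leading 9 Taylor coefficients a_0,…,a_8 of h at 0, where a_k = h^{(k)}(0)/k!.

f: a_k = 4, 12, 18, 18, 27/2, 81/10, 81/20, 243/140, 729/1120, …
Change of var in L_f (x↦r) gives L₀.
L = (-6 - 12·x) + Dx  (order 1).
h: a_k = 4, 24, 96, 288, 720, 7776/5, 14976/5, 183168/35, 294624/35, …
ICs: h(0) = 4.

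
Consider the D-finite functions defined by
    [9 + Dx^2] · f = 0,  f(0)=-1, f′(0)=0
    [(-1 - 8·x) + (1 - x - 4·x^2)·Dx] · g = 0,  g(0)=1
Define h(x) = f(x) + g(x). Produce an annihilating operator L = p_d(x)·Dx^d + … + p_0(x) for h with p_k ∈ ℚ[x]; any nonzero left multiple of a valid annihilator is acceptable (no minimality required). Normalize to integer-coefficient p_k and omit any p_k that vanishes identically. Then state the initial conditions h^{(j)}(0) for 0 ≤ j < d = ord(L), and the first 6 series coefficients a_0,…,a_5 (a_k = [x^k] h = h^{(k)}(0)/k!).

L = (-567 - 4806·x - 3321·x^2 - 9936·x^3 - 6480·x^4 - 10368·x^5) + (171 - 117·x - 441·x^2 + 135·x^3 - 540·x^4 - 3888·x^5 - 5184·x^6)·Dx + (-63 - 534·x - 369·x^2 - 1104·x^3 - 720·x^4 - 1152·x^5)·Dx^2 + (19 - 13·x - 49·x^2 + 15·x^3 - 60·x^4 - 432·x^5 - 576·x^6)·Dx^3  (order 3).
h: a_k = 0, 1, 19/2, 9, 205/8, 65, …
ICs: h(0) = 0, h′(0) = 1, h′′(0) = 19.

f: a_k = -1, 0, 9/2, 0, -27/8, 0, …
g: a_k = 1, 1, 5, 9, 29, 65, …
h₀=f+g: left-lcm gives L₀, ord ≤ 3.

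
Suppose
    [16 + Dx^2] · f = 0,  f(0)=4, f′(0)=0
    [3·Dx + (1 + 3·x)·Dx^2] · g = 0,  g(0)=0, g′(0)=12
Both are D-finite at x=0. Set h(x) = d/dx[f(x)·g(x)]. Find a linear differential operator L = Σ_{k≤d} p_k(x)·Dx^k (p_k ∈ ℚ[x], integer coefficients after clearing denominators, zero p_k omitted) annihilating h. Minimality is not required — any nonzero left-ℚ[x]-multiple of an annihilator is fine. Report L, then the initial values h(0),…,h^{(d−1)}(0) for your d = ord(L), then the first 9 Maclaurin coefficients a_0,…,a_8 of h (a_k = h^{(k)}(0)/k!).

L = (-252256 - 1400832·x + 774144·x^2 + 36937728·x^3 + 133871616·x^4 + 191102976·x^5 + 95551488·x^6) + (-43296 + 45216·x + 2557440·x^2 + 11404800·x^3 + 19906560·x^4 + 11943936·x^5)·Dx + (-14630 - 16992·x + 831600·x^2 + 6110208·x^3 + 17853696·x^4 + 23887872·x^5 + 11943936·x^6)·Dx^2 + (-2706 + 2826·x + 159840·x^2 + 712800·x^3 + 1244160·x^4 + 746496·x^5)·Dx^3 + (71 + 4410·x + 48951·x^2 + 237600·x^3 + 592920·x^4 + 746496·x^5 + 373248·x^6)·Dx^4  (order 4).
h: a_k = 48, -144, -720, 1008, 688, -720, 4304/15, -24656/5, 804624/35, …
ICs: h(0) = 48, h′(0) = -144, h′′(0) = -1440, h′′′(0) = 6048.

f: a_k = 4, 0, -32, 0, 128/3, 0, -1024/45, 0, 2048/315, …
g: a_k = 0, 12, -18, 36, -81, 972/5, -486, 8748/7, -6561/2, …
L₀ := L_f ⊗_s L_g (sym. prod.), ord ≤ 4.
h₀' ⇒ L via d/dx closure of L₀.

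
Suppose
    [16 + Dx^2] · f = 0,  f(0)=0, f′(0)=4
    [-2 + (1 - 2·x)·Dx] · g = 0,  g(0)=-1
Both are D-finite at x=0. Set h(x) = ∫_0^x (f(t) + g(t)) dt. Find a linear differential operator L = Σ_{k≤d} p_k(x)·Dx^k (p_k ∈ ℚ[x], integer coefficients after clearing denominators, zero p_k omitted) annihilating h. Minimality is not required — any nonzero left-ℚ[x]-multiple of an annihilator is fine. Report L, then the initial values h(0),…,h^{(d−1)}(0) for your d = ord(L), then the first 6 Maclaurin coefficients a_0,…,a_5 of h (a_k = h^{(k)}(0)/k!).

L = (-160 + 256·x - 256·x^2)·Dx + (48 - 224·x + 384·x^2 - 256·x^3)·Dx^2 + (-10 + 16·x - 16·x^2)·Dx^3 + (3 - 14·x + 24·x^2 - 16·x^3)·Dx^4  (order 4).
h: a_k = 0, -1, 1, -4/3, -14/3, -16/5, …
ICs: h(0) = 0, h′(0) = -1, h′′(0) = 2, h′′′(0) = -8.

f: a_k = 0, 4, 0, -32/3, 0, 128/15, …
g: a_k = -1, -2, -4, -8, -16, -32, …
Sum ⇒ L₀ = lclm(L_f,L_g) in ℚ(x)⟨Dx⟩.
Integrate: L := L₀·Dx.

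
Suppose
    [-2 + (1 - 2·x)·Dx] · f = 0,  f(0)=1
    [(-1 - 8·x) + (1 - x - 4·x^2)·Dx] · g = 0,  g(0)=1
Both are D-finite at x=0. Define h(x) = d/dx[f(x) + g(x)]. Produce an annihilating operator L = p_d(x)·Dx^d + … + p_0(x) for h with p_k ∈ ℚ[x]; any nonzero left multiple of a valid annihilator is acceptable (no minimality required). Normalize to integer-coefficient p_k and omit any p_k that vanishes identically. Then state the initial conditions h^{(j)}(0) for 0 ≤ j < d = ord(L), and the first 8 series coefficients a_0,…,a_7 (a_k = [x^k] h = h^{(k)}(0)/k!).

f: a_k = 1, 2, 4, 8, 16, 32, 64, 128, …
g: a_k = 1, 1, 5, 9, 29, 65, 181, 441, …
h₀=f+g: left-lcm gives L₀, ord ≤ 2.
h₀' ⇒ L via d/dx closure of L₀.
L = (12 - 576·x + 1152·x^2 - 3072·x^3 + 1536·x^4) + (15 + 60·x - 288·x^2 + 1152·x^3 - 2880·x^4 + 1536·x^5)·Dx + (-3 + 21·x - 78·x^2 + 128·x^3 + 96·x^4 - 448·x^5 + 256·x^6)·Dx^2  (order 2).
h: a_k = 3, 18, 51, 180, 485, 1470, 3983, 11368, …
ICs: h(0) = 3, h′(0) = 18.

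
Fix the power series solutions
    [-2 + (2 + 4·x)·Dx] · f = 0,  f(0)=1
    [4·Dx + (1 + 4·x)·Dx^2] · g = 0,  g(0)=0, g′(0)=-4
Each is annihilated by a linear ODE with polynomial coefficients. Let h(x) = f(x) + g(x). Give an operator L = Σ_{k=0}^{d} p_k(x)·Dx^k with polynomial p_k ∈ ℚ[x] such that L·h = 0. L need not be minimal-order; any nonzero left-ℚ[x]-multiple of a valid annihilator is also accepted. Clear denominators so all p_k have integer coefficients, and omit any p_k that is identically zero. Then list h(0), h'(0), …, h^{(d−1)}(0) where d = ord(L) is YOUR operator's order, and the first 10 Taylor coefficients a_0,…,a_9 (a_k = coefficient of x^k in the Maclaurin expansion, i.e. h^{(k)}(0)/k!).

L = (20 + 16·x)·Dx + (29 + 104·x + 80·x^2)·Dx^2 + (3 + 22·x + 48·x^2 + 32·x^3)·Dx^3  (order 3).
h: a_k = 1, -3, 15/2, -125/6, 507/8, -8157/40, 32705/48, -261913/112, 1048147/128, -33547997/1152, …
ICs: h(0) = 1, h′(0) = -3, h′′(0) = 15.

f: a_k = 1, 1, -1/2, 1/2, -5/8, 7/8, -21/16, 33/16, -429/128, 715/128, …
g: a_k = 0, -4, 8, -64/3, 64, -1024/5, 2048/3, -16384/7, 8192, -262144/9, …
Sum ⇒ L₀ = lclm(L_f,L_g) in ℚ(x)⟨Dx⟩.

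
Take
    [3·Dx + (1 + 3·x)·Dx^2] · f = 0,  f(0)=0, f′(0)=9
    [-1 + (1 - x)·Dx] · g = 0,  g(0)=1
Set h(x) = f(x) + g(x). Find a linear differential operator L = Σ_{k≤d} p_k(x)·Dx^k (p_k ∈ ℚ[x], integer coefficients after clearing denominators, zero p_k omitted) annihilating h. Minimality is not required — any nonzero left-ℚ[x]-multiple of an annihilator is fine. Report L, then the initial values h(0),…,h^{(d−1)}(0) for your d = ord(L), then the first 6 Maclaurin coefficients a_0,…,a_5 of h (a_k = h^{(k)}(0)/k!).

L = (-54 - 18·x)·Dx + (12 - 72·x - 36·x^2)·Dx^2 + (5 + 13·x - 9·x^2 - 9·x^3)·Dx^3  (order 3).
h: a_k = 1, 10, -25/2, 28, -239/4, 734/5, …
ICs: h(0) = 1, h′(0) = 10, h′′(0) = -25.

f: a_k = 0, 9, -27/2, 27, -243/4, 729/5, …
g: a_k = 1, 1, 1, 1, 1, 1, …
h₀=f+g: left-lcm gives L₀, ord ≤ 3.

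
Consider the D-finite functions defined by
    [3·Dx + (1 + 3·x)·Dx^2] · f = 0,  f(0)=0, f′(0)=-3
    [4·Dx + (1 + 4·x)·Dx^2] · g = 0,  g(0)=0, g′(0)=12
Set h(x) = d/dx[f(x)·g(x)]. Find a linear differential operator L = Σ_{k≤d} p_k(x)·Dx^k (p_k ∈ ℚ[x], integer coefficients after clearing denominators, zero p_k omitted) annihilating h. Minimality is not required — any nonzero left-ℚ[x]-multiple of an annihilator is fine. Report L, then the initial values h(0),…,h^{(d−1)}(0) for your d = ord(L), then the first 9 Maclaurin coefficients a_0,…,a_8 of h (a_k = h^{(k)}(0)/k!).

f: a_k = 0, -3, 9/2, -9, 81/4, -243/5, 243/2, -2187/7, 6561/8, …
g: a_k = 0, 12, -24, 64, -192, 3072/5, -2048, 49152/7, -24576, …
Sym-product of L_f,L_g gives L₀ (≤ ord 4).
Derive L from L₀ (diff closure).
L = (600 + 4032·x + 6912·x^2) + (854 + 8808·x + 30240·x^2 + 34560·x^3)·Dx + (172 + 2380·x + 12312·x^2 + 28224·x^3 + 24192·x^4)·Dx^2 + (7 + 122·x + 847·x^2 + 2928·x^3 + 5040·x^4 + 3456·x^5)·Dx^3  (order 3).
h: a_k = 0, -72, 378, -1632, 6615, -130572/5, 509502/5, -2770560/7, 15358167/10, …
ICs: h(0) = 0, h′(0) = -72, h′′(0) = 756.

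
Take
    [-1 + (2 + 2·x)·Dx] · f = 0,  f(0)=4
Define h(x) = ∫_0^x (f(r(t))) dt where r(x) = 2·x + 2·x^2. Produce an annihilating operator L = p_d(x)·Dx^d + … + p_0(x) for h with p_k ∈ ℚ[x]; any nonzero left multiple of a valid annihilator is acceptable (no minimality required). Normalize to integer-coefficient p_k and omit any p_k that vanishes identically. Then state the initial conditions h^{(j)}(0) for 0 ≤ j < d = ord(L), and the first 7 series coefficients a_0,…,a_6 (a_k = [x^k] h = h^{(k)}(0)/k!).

f: a_k = 4, 2, -1/2, 1/4, -5/32, 7/64, -21/256, …
h₀=f(r): pull back L_f along r ⇒ L₀.
h=∫h₀ ⇒ L = L₀·Dx.
L = (-1 - 2·x)·Dx + (1 + 2·x + 2·x^2)·Dx^2  (order 2).
h: a_k = 0, 4, 2, 2/3, -1/2, 3/10, -1/12, …
ICs: h(0) = 0, h′(0) = 4.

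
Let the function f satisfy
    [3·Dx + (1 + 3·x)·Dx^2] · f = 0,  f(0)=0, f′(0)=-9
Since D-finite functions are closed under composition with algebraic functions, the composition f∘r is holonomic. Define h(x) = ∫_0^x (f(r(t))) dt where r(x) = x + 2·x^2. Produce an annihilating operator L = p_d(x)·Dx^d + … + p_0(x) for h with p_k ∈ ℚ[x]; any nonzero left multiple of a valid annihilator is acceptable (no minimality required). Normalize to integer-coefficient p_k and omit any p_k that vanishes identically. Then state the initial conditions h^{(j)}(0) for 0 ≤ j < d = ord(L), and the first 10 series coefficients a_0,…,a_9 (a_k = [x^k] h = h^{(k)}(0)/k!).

L = (-1 + 12·x + 24·x^2)·Dx^2 + (1 + 7·x + 18·x^2 + 24·x^3)·Dx^3  (order 3).
h: a_k = 0, 0, -9/2, -3/2, 27/4, -189/20, 27/10, 297/14, -3159/56, 459/8, …
ICs: h(0) = 0, h′(0) = 0, h′′(0) = -9.

f: a_k = 0, -9, 27/2, -27, 243/4, -729/5, 729/2, -6561/7, 19683/8, -6561, …
Substitute x→r, Dx→(1/r')Dx; clear ⇒ L₀.
Integrate: L := L₀·Dx.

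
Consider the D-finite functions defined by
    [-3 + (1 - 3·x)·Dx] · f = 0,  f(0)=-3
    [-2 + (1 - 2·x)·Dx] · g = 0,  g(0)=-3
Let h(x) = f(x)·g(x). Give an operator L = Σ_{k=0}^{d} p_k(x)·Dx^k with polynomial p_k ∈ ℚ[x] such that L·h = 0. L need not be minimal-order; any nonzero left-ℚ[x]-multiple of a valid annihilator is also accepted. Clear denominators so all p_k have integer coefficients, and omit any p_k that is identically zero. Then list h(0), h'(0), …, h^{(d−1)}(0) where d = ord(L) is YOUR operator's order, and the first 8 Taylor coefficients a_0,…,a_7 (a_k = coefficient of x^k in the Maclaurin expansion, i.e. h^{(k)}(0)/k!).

f: a_k = -3, -9, -27, -81, -243, -729, -2187, -6561, …
g: a_k = -3, -6, -12, -24, -48, -96, -192, -384, …
Sym-product of L_f,L_g gives L₀ (≤ ord 1).
L = (-5 + 12·x) + (1 - 5·x + 6·x^2)·Dx  (order 1).
h: a_k = 9, 45, 171, 585, 1899, 5985, 18531, 56745, …
ICs: h(0) = 9.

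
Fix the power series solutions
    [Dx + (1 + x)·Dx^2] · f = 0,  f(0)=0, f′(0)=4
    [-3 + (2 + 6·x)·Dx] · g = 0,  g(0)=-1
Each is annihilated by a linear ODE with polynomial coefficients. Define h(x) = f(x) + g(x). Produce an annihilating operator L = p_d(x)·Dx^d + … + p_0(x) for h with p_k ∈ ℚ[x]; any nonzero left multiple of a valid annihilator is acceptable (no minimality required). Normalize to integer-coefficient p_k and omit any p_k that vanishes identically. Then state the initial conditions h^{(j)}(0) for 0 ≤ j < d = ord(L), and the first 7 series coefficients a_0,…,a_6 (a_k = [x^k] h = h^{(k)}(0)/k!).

L = (-15 + 9·x)·Dx + (-19 - 6·x + 45·x^2)·Dx^2 + (-2 - 2·x + 18·x^2 + 18·x^3)·Dx^3  (order 3).
h: a_k = -1, 5/2, -7/8, -17/48, 277/128, -7481/1280, 43879/3072, …
ICs: h(0) = -1, h′(0) = 5/2, h′′(0) = -7/4.

f: a_k = 0, 4, -2, 4/3, -1, 4/5, -2/3, …
g: a_k = -1, -3/2, 9/8, -27/16, 405/128, -1701/256, 15309/1024, …
f+g: L₀ = lclm(L_f,L_g), ord ≤ 2+1.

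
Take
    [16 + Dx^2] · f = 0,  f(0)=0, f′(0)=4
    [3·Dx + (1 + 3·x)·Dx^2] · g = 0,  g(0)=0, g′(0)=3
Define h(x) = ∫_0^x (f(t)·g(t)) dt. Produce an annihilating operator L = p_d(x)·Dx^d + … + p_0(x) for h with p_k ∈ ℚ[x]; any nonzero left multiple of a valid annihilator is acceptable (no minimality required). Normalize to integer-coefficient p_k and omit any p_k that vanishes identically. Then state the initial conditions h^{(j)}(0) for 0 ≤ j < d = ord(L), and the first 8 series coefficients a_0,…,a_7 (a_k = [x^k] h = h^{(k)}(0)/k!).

f: a_k = 0, 4, 0, -32/3, 0, 128/15, 0, -1024/315, …
g: a_k = 0, 3, -9/2, 9, -81/4, 243/5, -243/2, 2187/7, …
Sym-product of L_f,L_g gives L₀ (≤ ord 4).
h=∫h₀ ⇒ L = L₀·Dx.
L = (2272 + 127488·x + 781056·x^2 + 1769472·x^3 + 1327104·x^4)·Dx + (4416 + 50112·x + 165888·x^2 + 165888·x^3)·Dx^2 + (1022 + 19392·x + 102816·x^2 + 221184·x^3 + 165888·x^4)·Dx^3 + (276 + 3132·x + 10368·x^2 + 10368·x^3)·Dx^4 + (55 + 714·x + 3375·x^2 + 6912·x^3 + 5184·x^4)·Dx^5  (order 5).
h: a_k = 0, 0, 0, 4, -9/2, 4/5, -11/2, 124/7, …
ICs: h(0) = 0, h′(0) = 0, h′′(0) = 0, h′′′(0) = 24, h′′′′(0) = -108.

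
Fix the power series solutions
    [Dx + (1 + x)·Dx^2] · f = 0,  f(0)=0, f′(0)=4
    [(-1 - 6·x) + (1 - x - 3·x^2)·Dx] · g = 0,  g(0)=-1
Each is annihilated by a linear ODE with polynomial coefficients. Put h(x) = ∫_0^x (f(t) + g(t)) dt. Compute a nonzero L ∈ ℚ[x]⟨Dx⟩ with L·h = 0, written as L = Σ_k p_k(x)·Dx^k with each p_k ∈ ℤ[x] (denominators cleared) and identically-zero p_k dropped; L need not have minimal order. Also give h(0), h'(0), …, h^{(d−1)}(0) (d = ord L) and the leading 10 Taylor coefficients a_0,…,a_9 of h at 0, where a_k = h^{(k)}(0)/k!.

f: a_k = 0, 4, -2, 4/3, -1, 4/5, -2/3, 4/7, -1/2, 4/9, …
g: a_k = -1, -1, -4, -7, -19, -40, -97, -217, -508, -1159, …
f+g: L₀ = lclm(L_f,L_g), ord ≤ 2+1.
h=∫₀ˣh₀: take L = L₀·Dx.
L = (-58 - 350·x - 636·x^2 - 756·x^3 - 324·x^4)·Dx^2 + (-40 - 364·x - 976·x^2 - 1632·x^3 - 1530·x^4 - 540·x^5)·Dx^3 + (9 + 31·x + 27·x^2 - 115·x^3 - 345·x^4 - 333·x^5 - 108·x^6)·Dx^4  (order 4).
h: a_k = 0, -1, 3/2, -2, -17/12, -4, -98/15, -293/21, -1515/56, -113/2, …
ICs: h(0) = 0, h′(0) = -1, h′′(0) = 3, h′′′(0) = -12.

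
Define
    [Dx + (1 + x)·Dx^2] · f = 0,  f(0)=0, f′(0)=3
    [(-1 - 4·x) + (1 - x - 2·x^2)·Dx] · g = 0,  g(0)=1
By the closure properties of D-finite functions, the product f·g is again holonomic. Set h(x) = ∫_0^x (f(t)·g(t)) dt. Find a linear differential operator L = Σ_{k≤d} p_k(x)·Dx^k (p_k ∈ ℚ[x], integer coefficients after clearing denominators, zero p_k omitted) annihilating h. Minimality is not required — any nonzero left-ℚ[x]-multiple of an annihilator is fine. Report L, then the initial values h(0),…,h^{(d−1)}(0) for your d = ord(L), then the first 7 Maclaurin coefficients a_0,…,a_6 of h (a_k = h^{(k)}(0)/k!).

f: a_k = 0, 3, -3/2, 1, -3/4, 3/5, -1/2, …
g: a_k = 1, 1, 3, 5, 11, 21, 43, …
L₀ := L_f ⊗_s L_g (sym. prod.), ord ≤ 2.
Integrate: L := L₀·Dx.
L = (5 + 8·x)·Dx + (1 + 11·x + 10·x^2)·Dx^2 + (-1 + 3·x^2 + 2·x^3)·Dx^3  (order 3).
h: a_k = 0, 0, 3/2, 1/2, 17/8, 43/20, 189/40, …
ICs: h(0) = 0, h′(0) = 0, h′′(0) = 3.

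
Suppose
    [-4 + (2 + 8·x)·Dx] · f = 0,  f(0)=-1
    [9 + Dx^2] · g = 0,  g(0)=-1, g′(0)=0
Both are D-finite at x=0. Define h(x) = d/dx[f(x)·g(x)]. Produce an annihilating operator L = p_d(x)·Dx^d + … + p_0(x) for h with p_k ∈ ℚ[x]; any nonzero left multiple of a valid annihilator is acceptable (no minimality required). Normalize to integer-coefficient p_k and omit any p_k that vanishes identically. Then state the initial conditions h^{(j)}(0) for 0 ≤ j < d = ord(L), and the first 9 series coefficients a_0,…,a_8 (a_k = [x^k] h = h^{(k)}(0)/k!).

f: a_k = -1, -2, 2, -4, 10, -28, 84, -264, 858, …
g: a_k = -1, 0, 9/2, 0, -27/8, 0, 81/80, 0, -729/4480, …
f·g: L₀ = L_f ⊗_s L_g, ord ≤ 1·2.
h=h₀': d/dx-closure on L₀ ⇒ L.
L = (131 + 1392·x + 4512·x^2 + 6912·x^3 + 6912·x^4) + (4 - 80·x - 576·x^2 - 768·x^3)·Dx + (7 + 80·x + 352·x^2 + 768·x^3 + 768·x^4)·Dx^2  (order 2).
h: a_k = 2, -13, -15, 19/2, 335/4, -11223/40, 41853/40, -2291799/560, 35537553/2240, …
ICs: h(0) = 2, h′(0) = -13.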